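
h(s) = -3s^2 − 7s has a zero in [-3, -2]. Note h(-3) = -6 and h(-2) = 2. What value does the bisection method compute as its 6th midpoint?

h(-2.5) = -1.25 < 0, so the root lies in [-2.5, -2]
h(-2.25) = 0.5625 > 0, so the root lies in [-2.5, -2.25]
h(-2.375) = -0.296875 < 0, so the root lies in [-2.375, -2.25]
h(-2.3125) = 0.1445 > 0, so the root lies in [-2.375, -2.3125]
h(-2.34375) = -0.0732 < 0, so the root lies in [-2.34375, -2.3125]
h(-2.328125) = 0.0364 > 0, so the root lies in [-2.34375, -2.328125]

-2.328125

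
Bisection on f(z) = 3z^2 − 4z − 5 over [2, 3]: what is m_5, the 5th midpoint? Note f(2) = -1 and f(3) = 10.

2.09375

midpoint 2.5: f = 3.75 > 0 → [2, 2.5]
midpoint 2.25: f = 1.1875 > 0 → [2, 2.25]
midpoint 2.125: f = 0.046875 > 0 → [2, 2.125]
midpoint 2.0625: f = -0.4883 < 0 → [2.0625, 2.125]
midpoint 2.09375: f = -0.2236 < 0 → [2.09375, 2.125]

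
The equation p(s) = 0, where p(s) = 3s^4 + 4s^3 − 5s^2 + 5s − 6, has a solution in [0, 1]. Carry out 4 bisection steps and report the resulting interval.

midpoint 0.5: p = -4.0625 < 0 → [0.5, 1]
midpoint 0.75: p = -2.425781 < 0 → [0.75, 1]
midpoint 0.875: p = -1.014893 < 0 → [0.875, 1]
midpoint 0.9375: p = -0.0937 < 0 → [0.9375, 1]

[0.9375, 1]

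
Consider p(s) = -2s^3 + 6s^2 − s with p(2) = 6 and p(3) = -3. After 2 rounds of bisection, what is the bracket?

[2.75, 3]

m = 2.5, p(m) = 3.75 (+); new bracket [2.5, 3]
m = 2.75, p(m) = 1.03125 (+); new bracket [2.75, 3]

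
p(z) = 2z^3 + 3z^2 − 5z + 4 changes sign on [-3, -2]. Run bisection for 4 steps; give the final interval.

[-2.75, -2.6875]

p(-2.5) = 4 > 0, so the root lies in [-3, -2.5]
p(-2.75) = -1.15625 < 0, so the root lies in [-2.75, -2.5]
p(-2.625) = 1.621094 > 0, so the root lies in [-2.75, -2.625]
p(-2.6875) = 0.2837 > 0, so the root lies in [-2.75, -2.6875]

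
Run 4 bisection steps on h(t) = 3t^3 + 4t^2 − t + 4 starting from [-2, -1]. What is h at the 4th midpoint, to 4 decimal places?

m = -1.5, h(m) = 4.375 (+); new bracket [-2, -1.5]
m = -1.75, h(m) = 1.921875 (+); new bracket [-2, -1.75]
m = -1.875, h(m) = 0.162109 (+); new bracket [-2, -1.875]
m = -1.9375, h(m) = -0.8665 (−); new bracket [-1.9375, -1.875]

-0.8665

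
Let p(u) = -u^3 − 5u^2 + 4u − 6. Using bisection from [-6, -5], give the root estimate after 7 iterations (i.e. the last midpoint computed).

-5.8515625

midpoint -5.5: p = -12.875 < 0 → [-6, -5.5]
midpoint -5.75: p = -4.203125 < 0 → [-6, -5.75]
midpoint -5.875: p = 0.701172 > 0 → [-5.875, -5.75]
midpoint -5.8125: p = -1.7996 < 0 → [-5.875, -5.8125]
midpoint -5.84375: p = -0.5614 < 0 → [-5.875, -5.84375]
midpoint -5.859375: p = 0.0668 > 0 → [-5.859375, -5.84375]
midpoint -5.8515625: p = -0.2481 < 0 → [-5.859375, -5.8515625]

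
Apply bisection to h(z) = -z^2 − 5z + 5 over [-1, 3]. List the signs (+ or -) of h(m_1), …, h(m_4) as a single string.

-+++

m = 1, h(m) = -1 (−); new bracket [-1, 1]
m = 0, h(m) = 5 (+); new bracket [0, 1]
m = 0.5, h(m) = 2.25 (+); new bracket [0.5, 1]
m = 0.75, h(m) = 0.6875 (+); new bracket [0.75, 1]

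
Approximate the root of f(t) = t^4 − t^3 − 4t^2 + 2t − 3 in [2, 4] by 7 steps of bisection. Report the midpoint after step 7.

m = 3, f(m) = 21 (+); new bracket [2, 3]
m = 2.5, f(m) = 0.4375 (+); new bracket [2, 2.5]
m = 2.25, f(m) = -4.511719 (−); new bracket [2.25, 2.5]
m = 2.375, f(m) = -2.3923 (−); new bracket [2.375, 2.5]
m = 2.4375, f(m) = -1.0725 (−); new bracket [2.4375, 2.5]
m = 2.46875, f(m) = -0.3421 (−); new bracket [2.46875, 2.5]
m = 2.484375, f(m) = 0.0415 (+); new bracket [2.46875, 2.484375]

2.484375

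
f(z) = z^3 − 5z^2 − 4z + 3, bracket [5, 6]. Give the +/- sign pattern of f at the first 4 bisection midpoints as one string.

midpoint 5.5: f = -3.875 < 0 → [5.5, 6]
midpoint 5.75: f = 4.796875 > 0 → [5.5, 5.75]
midpoint 5.625: f = 0.275391 > 0 → [5.5, 5.625]
midpoint 5.5625: f = -1.8455 < 0 → [5.5625, 5.625]

-++-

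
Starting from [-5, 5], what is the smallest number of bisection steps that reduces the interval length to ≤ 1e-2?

Width after n steps is 10/2^n. Need 2^n ≥ 10/1e-2 = 1000.
2^9 = 512 < 1000 ≤ 2^10 = 1024, so n = 10.

10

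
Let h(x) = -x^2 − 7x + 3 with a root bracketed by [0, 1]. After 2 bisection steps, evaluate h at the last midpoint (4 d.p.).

1.1875

h(0.5) = -0.75 < 0, so the root lies in [0, 0.5]
h(0.25) = 1.1875 > 0, so the root lies in [0.25, 0.5]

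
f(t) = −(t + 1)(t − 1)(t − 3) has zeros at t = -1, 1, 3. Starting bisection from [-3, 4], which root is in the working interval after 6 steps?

-1

t = 0.5 gives f = -1.875, negative; keep [-3, 0.5]
t = -1.25 gives f = 2.390625, positive; keep [-1.25, 0.5]
t = -0.375 gives f = -2.900391, negative; keep [-1.25, -0.375]
t = -0.8125 gives f = -1.2957, negative; keep [-1.25, -0.8125]
t = -1.03125 gives f = 0.2559, positive; keep [-1.03125, -0.8125]
t = -0.921875 gives f = -0.5889, negative; keep [-1.03125, -0.921875]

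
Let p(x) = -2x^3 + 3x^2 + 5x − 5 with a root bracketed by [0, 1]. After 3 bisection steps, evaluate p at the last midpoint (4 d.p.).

m = 0.5, p(m) = -2 (−); new bracket [0.5, 1]
m = 0.75, p(m) = -0.40625 (−); new bracket [0.75, 1]
m = 0.875, p(m) = 0.332031 (+); new bracket [0.75, 0.875]

0.3320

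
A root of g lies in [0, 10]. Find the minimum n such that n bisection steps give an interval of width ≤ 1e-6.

24

Width after n steps is 10/2^n. Need 2^n ≥ 10/1e-6 = 10000000.
2^23 = 8388608 < 10000000 ≤ 2^24 = 16777216, so n = 24.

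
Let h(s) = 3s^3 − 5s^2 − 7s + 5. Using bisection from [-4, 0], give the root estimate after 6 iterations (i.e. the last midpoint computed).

-1.3125

m = -2, h(m) = -25 (−); new bracket [-2, 0]
m = -1, h(m) = 4 (+); new bracket [-2, -1]
m = -1.5, h(m) = -5.875 (−); new bracket [-1.5, -1]
m = -1.25, h(m) = 0.0781 (+); new bracket [-1.5, -1.25]
m = -1.375, h(m) = -2.627 (−); new bracket [-1.375, -1.25]
m = -1.3125, h(m) = -1.2087 (−); new bracket [-1.3125, -1.25]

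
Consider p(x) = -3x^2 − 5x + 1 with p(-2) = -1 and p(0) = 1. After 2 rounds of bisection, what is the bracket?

[-2, -1.5]

p(-1) = 3 > 0, so the root lies in [-2, -1]
p(-1.5) = 1.75 > 0, so the root lies in [-2, -1.5]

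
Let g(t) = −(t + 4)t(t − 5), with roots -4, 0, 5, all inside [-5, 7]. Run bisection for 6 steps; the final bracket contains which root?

5

t = 1 gives g = 20, positive; keep [1, 7]
t = 4 gives g = 32, positive; keep [4, 7]
t = 5.5 gives g = -26.125, negative; keep [4, 5.5]
t = 4.75 gives g = 10.3906, positive; keep [4.75, 5.5]
t = 5.125 gives g = -5.8457, negative; keep [4.75, 5.125]
t = 4.9375 gives g = 2.7581, positive; keep [4.9375, 5.125]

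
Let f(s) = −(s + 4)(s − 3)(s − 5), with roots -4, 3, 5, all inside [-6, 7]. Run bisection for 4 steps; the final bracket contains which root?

midpoint 0.5: f = -50.625 < 0 → [-6, 0.5]
midpoint -2.75: f = -55.703125 < 0 → [-6, -2.75]
midpoint -4.375: f = 25.927734 > 0 → [-4.375, -2.75]
midpoint -3.5625: f = -24.5837 < 0 → [-4.375, -3.5625]

-4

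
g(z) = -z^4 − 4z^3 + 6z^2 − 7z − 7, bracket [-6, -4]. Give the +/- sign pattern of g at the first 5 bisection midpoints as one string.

+-+-+

m = -5, g(m) = 53 (+); new bracket [-6, -5]
m = -5.5, g(m) = -36.5625 (−); new bracket [-5.5, -5]
m = -5.25, g(m) = 14.246094 (+); new bracket [-5.5, -5.25]
m = -5.375, g(m) = -9.551 (−); new bracket [-5.375, -5.25]
m = -5.3125, g(m) = 2.7366 (+); new bracket [-5.375, -5.3125]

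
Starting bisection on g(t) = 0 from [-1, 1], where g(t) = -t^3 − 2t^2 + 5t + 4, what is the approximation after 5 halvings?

-0.6875

midpoint 0: g = 4 > 0 → [-1, 0]
midpoint -0.5: g = 1.125 > 0 → [-1, -0.5]
midpoint -0.75: g = -0.453125 < 0 → [-0.75, -0.5]
midpoint -0.625: g = 0.3379 > 0 → [-0.75, -0.625]
midpoint -0.6875: g = -0.0579 < 0 → [-0.6875, -0.625]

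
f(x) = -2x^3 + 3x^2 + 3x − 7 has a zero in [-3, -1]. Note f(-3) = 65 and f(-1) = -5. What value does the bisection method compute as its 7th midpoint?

midpoint -2: f = 15 > 0 → [-2, -1]
midpoint -1.5: f = 2 > 0 → [-1.5, -1]
midpoint -1.25: f = -2.15625 < 0 → [-1.5, -1.25]
midpoint -1.375: f = -0.2539 < 0 → [-1.5, -1.375]
midpoint -1.4375: f = 0.8276 > 0 → [-1.4375, -1.375]
midpoint -1.40625: f = 0.2757 > 0 → [-1.40625, -1.375]
midpoint -1.390625: f = 0.0081 > 0 → [-1.390625, -1.375]

-1.390625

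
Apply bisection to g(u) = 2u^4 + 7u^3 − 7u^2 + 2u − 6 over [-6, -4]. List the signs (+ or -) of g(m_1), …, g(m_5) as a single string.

++--+

u = -5 gives g = 184, positive; keep [-5, -4]
u = -4.5 gives g = 25.5, positive; keep [-4.5, -4]
u = -4.25 gives g = -25.789062, negative; keep [-4.5, -4.25]
u = -4.375 gives g = -2.189, negative; keep [-4.5, -4.375]
u = -4.4375 gives g = 11.1238, positive; keep [-4.4375, -4.375]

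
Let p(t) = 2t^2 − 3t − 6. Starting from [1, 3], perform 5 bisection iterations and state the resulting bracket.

t = 2 gives p = -4, negative; keep [2, 3]
t = 2.5 gives p = -1, negative; keep [2.5, 3]
t = 2.75 gives p = 0.875, positive; keep [2.5, 2.75]
t = 2.625 gives p = -0.0938, negative; keep [2.625, 2.75]
t = 2.6875 gives p = 0.3828, positive; keep [2.625, 2.6875]

[2.625, 2.6875]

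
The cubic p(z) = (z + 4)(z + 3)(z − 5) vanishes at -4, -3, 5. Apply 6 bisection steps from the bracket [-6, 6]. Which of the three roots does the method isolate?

5

m = 0, p(m) = -60 (−); new bracket [0, 6]
m = 3, p(m) = -84 (−); new bracket [3, 6]
m = 4.5, p(m) = -31.875 (−); new bracket [4.5, 6]
m = 5.25, p(m) = 19.0781 (+); new bracket [4.5, 5.25]
m = 4.875, p(m) = -8.7363 (−); new bracket [4.875, 5.25]
m = 5.0625, p(m) = 4.5667 (+); new bracket [4.875, 5.0625]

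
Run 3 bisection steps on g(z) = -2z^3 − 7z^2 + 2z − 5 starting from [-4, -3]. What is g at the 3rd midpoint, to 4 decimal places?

z = -3.5 gives g = -12, negative; keep [-4, -3.5]
z = -3.75 gives g = -5.46875, negative; keep [-4, -3.75]
z = -3.875 gives g = -1.488281, negative; keep [-4, -3.875]

-1.4883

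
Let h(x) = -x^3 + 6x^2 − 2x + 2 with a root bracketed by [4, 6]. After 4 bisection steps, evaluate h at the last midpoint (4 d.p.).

h(5) = 17 > 0, so the root lies in [5, 6]
h(5.5) = 6.125 > 0, so the root lies in [5.5, 6]
h(5.75) = -1.234375 < 0, so the root lies in [5.5, 5.75]
h(5.625) = 2.6152 > 0, so the root lies in [5.625, 5.75]

2.6152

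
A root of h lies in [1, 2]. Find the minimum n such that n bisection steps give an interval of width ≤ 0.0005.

Width after n steps is 1/2^n. Need 2^n ≥ 1/0.0005 = 2000.
2^10 = 1024 < 2000 ≤ 2^11 = 2048, so n = 11.

11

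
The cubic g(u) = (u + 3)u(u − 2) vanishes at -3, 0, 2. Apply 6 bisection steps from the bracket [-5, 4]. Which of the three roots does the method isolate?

-3

g(-0.5) = 3.125 > 0, so the root lies in [-5, -0.5]
g(-2.75) = 3.265625 > 0, so the root lies in [-5, -2.75]
g(-3.875) = -19.919922 < 0, so the root lies in [-3.875, -2.75]
g(-3.3125) = -5.4993 < 0, so the root lies in [-3.3125, -2.75]
g(-3.03125) = -0.4766 < 0, so the root lies in [-3.03125, -2.75]
g(-2.890625) = 1.5462 > 0, so the root lies in [-3.03125, -2.890625]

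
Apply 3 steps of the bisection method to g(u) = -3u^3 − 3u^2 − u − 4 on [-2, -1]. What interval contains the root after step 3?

u = -1.5 gives g = 0.875, positive; keep [-1.5, -1]
u = -1.25 gives g = -1.578125, negative; keep [-1.5, -1.25]
u = -1.375 gives g = -0.498047, negative; keep [-1.5, -1.375]

[-1.5, -1.375]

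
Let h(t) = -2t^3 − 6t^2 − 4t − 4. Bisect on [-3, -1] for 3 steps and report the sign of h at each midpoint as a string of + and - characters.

--+

h(-2) = -4 < 0, so the root lies in [-3, -2]
h(-2.5) = -0.25 < 0, so the root lies in [-3, -2.5]
h(-2.75) = 3.21875 > 0, so the root lies in [-2.75, -2.5]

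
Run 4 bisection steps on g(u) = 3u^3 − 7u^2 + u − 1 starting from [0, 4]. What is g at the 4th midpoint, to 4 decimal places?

-0.0156

m = 2, g(m) = -3 (−); new bracket [2, 4]
m = 3, g(m) = 20 (+); new bracket [2, 3]
m = 2.5, g(m) = 4.625 (+); new bracket [2, 2.5]
m = 2.25, g(m) = -0.0156 (−); new bracket [2.25, 2.5]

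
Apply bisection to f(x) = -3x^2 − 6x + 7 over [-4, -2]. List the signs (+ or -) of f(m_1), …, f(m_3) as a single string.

midpoint -3: f = -2 < 0 → [-3, -2]
midpoint -2.5: f = 3.25 > 0 → [-3, -2.5]
midpoint -2.75: f = 0.8125 > 0 → [-3, -2.75]

-++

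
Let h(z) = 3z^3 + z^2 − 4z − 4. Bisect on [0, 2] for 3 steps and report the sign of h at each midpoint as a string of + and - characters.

-+-

z = 1 gives h = -4, negative; keep [1, 2]
z = 1.5 gives h = 2.375, positive; keep [1, 1.5]
z = 1.25 gives h = -1.578125, negative; keep [1.25, 1.5]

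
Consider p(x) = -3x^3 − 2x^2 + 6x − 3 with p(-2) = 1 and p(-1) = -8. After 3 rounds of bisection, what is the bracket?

midpoint -1.5: p = -6.375 < 0 → [-2, -1.5]
midpoint -1.75: p = -3.546875 < 0 → [-2, -1.75]
midpoint -1.875: p = -1.505859 < 0 → [-2, -1.875]

[-2, -1.875]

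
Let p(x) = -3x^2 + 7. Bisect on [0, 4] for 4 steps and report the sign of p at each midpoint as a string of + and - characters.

midpoint 2: p = -5 < 0 → [0, 2]
midpoint 1: p = 4 > 0 → [1, 2]
midpoint 1.5: p = 0.25 > 0 → [1.5, 2]
midpoint 1.75: p = -2.1875 < 0 → [1.5, 1.75]

-++-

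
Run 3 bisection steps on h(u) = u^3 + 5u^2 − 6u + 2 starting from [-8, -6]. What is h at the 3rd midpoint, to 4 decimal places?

u = -7 gives h = -54, negative; keep [-7, -6]
u = -6.5 gives h = -22.375, negative; keep [-6.5, -6]
u = -6.25 gives h = -9.328125, negative; keep [-6.25, -6]

-9.3281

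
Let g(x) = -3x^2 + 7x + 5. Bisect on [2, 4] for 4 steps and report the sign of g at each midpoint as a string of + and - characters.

-+++

m = 3, g(m) = -1 (−); new bracket [2, 3]
m = 2.5, g(m) = 3.75 (+); new bracket [2.5, 3]
m = 2.75, g(m) = 1.5625 (+); new bracket [2.75, 3]
m = 2.875, g(m) = 0.3281 (+); new bracket [2.875, 3]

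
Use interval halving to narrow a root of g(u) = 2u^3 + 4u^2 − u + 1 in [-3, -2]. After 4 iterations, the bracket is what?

[-2.3125, -2.25]

g(-2.5) = -2.75 < 0, so the root lies in [-2.5, -2]
g(-2.25) = 0.71875 > 0, so the root lies in [-2.5, -2.25]
g(-2.375) = -0.855469 < 0, so the root lies in [-2.375, -2.25]
g(-2.3125) = -0.0298 < 0, so the root lies in [-2.3125, -2.25]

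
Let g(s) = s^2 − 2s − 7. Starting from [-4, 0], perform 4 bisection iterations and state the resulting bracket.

g(-2) = 1 > 0, so the root lies in [-2, 0]
g(-1) = -4 < 0, so the root lies in [-2, -1]
g(-1.5) = -1.75 < 0, so the root lies in [-2, -1.5]
g(-1.75) = -0.4375 < 0, so the root lies in [-2, -1.75]

[-2, -1.75]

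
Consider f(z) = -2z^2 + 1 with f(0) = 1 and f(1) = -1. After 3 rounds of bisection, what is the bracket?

[0.625, 0.75]

m = 0.5, f(m) = 0.5 (+); new bracket [0.5, 1]
m = 0.75, f(m) = -0.125 (−); new bracket [0.5, 0.75]
m = 0.625, f(m) = 0.21875 (+); new bracket [0.625, 0.75]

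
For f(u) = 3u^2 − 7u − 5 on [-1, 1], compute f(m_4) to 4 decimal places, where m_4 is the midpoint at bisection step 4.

m = 0, f(m) = -5 (−); new bracket [-1, 0]
m = -0.5, f(m) = -0.75 (−); new bracket [-1, -0.5]
m = -0.75, f(m) = 1.9375 (+); new bracket [-0.75, -0.5]
m = -0.625, f(m) = 0.5469 (+); new bracket [-0.625, -0.5]

0.5469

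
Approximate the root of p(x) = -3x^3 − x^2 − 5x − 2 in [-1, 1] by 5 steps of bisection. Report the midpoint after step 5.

-0.4375

m = 0, p(m) = -2 (−); new bracket [-1, 0]
m = -0.5, p(m) = 0.625 (+); new bracket [-0.5, 0]
m = -0.25, p(m) = -0.765625 (−); new bracket [-0.5, -0.25]
m = -0.375, p(m) = -0.1074 (−); new bracket [-0.5, -0.375]
m = -0.4375, p(m) = 0.2473 (+); new bracket [-0.4375, -0.375]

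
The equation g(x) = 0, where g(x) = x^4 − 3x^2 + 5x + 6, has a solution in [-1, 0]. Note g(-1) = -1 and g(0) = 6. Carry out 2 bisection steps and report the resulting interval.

[-1, -0.75]

midpoint -0.5: g = 2.8125 > 0 → [-1, -0.5]
midpoint -0.75: g = 0.878906 > 0 → [-1, -0.75]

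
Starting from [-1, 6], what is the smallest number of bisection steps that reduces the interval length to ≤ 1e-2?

Width after n steps is 7/2^n. Need 2^n ≥ 7/1e-2 = 700.
2^9 = 512 < 700 ≤ 2^10 = 1024, so n = 10.

10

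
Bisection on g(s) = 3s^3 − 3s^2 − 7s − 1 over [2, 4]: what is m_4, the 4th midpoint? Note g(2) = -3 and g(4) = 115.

m = 3, g(m) = 32 (+); new bracket [2, 3]
m = 2.5, g(m) = 9.625 (+); new bracket [2, 2.5]
m = 2.25, g(m) = 2.234375 (+); new bracket [2, 2.25]
m = 2.125, g(m) = -0.6348 (−); new bracket [2.125, 2.25]

2.125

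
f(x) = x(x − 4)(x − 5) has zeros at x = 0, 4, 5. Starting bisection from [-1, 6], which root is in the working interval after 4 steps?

m = 2.5, f(m) = 9.375 (+); new bracket [-1, 2.5]
m = 0.75, f(m) = 10.359375 (+); new bracket [-1, 0.75]
m = -0.125, f(m) = -2.642578 (−); new bracket [-0.125, 0.75]
m = 0.3125, f(m) = 5.4016 (+); new bracket [-0.125, 0.3125]

0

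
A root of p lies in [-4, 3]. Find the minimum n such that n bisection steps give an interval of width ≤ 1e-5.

Width after n steps is 7/2^n. Need 2^n ≥ 7/1e-5 = 700000.
2^19 = 524288 < 700000 ≤ 2^20 = 1048576, so n = 20.

20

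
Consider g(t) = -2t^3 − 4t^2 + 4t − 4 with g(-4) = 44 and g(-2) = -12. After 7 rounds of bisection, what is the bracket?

g(-3) = 2 > 0, so the root lies in [-3, -2]
g(-2.5) = -7.75 < 0, so the root lies in [-3, -2.5]
g(-2.75) = -3.65625 < 0, so the root lies in [-3, -2.75]
g(-2.875) = -1.0352 < 0, so the root lies in [-3, -2.875]
g(-2.9375) = 0.4292 > 0, so the root lies in [-2.9375, -2.875]
g(-2.90625) = -0.3161 < 0, so the root lies in [-2.9375, -2.90625]
g(-2.921875) = 0.0532 > 0, so the root lies in [-2.921875, -2.90625]

[-2.921875, -2.90625]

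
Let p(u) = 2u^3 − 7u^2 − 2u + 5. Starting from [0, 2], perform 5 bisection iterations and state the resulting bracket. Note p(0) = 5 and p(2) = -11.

[0.75, 0.8125]

midpoint 1: p = -2 < 0 → [0, 1]
midpoint 0.5: p = 2.5 > 0 → [0.5, 1]
midpoint 0.75: p = 0.40625 > 0 → [0.75, 1]
midpoint 0.875: p = -0.7695 < 0 → [0.75, 0.875]
midpoint 0.8125: p = -0.1733 < 0 → [0.75, 0.8125]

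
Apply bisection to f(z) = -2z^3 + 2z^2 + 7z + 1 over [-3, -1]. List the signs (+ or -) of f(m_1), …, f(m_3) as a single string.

midpoint -2: f = 11 > 0 → [-2, -1]
midpoint -1.5: f = 1.75 > 0 → [-1.5, -1]
midpoint -1.25: f = -0.71875 < 0 → [-1.5, -1.25]

++-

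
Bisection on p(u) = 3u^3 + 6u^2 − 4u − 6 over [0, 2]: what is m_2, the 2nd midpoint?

1.5

u = 1 gives p = -1, negative; keep [1, 2]
u = 1.5 gives p = 11.625, positive; keep [1, 1.5]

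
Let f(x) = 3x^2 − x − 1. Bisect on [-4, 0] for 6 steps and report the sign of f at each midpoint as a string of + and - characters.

+++--+

f(-2) = 13 > 0, so the root lies in [-2, 0]
f(-1) = 3 > 0, so the root lies in [-1, 0]
f(-0.5) = 0.25 > 0, so the root lies in [-0.5, 0]
f(-0.25) = -0.5625 < 0, so the root lies in [-0.5, -0.25]
f(-0.375) = -0.2031 < 0, so the root lies in [-0.5, -0.375]
f(-0.4375) = 0.0117 > 0, so the root lies in [-0.4375, -0.375]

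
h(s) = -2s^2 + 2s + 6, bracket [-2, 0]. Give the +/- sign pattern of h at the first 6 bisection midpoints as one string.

m = -1, h(m) = 2 (+); new bracket [-2, -1]
m = -1.5, h(m) = -1.5 (−); new bracket [-1.5, -1]
m = -1.25, h(m) = 0.375 (+); new bracket [-1.5, -1.25]
m = -1.375, h(m) = -0.5312 (−); new bracket [-1.375, -1.25]
m = -1.3125, h(m) = -0.0703 (−); new bracket [-1.3125, -1.25]
m = -1.28125, h(m) = 0.1543 (+); new bracket [-1.3125, -1.28125]

+-+--+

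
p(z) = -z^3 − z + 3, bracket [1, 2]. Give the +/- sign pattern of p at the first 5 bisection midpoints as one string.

midpoint 1.5: p = -1.875 < 0 → [1, 1.5]
midpoint 1.25: p = -0.203125 < 0 → [1, 1.25]
midpoint 1.125: p = 0.451172 > 0 → [1.125, 1.25]
midpoint 1.1875: p = 0.1379 > 0 → [1.1875, 1.25]
midpoint 1.21875: p = -0.029 < 0 → [1.1875, 1.21875]

--++-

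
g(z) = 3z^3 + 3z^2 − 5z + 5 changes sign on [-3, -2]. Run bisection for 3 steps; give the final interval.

[-2.25, -2.125]

g(-2.5) = -10.625 < 0, so the root lies in [-2.5, -2]
g(-2.25) = -2.734375 < 0, so the root lies in [-2.25, -2]
g(-2.125) = 0.384766 > 0, so the root lies in [-2.25, -2.125]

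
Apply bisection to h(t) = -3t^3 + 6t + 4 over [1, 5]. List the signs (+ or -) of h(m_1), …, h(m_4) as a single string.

--+-

h(3) = -59 < 0, so the root lies in [1, 3]
h(2) = -8 < 0, so the root lies in [1, 2]
h(1.5) = 2.875 > 0, so the root lies in [1.5, 2]
h(1.75) = -1.5781 < 0, so the root lies in [1.5, 1.75]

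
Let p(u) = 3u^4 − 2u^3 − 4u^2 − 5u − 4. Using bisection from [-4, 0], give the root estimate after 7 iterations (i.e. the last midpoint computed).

u = -2 gives p = 54, positive; keep [-2, 0]
u = -1 gives p = 2, positive; keep [-1, 0]
u = -0.5 gives p = -2.0625, negative; keep [-1, -0.5]
u = -0.75 gives p = -0.707, negative; keep [-1, -0.75]
u = -0.875 gives p = 0.4109, positive; keep [-0.875, -0.75]
u = -0.8125 gives p = -0.198, negative; keep [-0.875, -0.8125]
u = -0.84375 gives p = 0.0929, positive; keep [-0.84375, -0.8125]

-0.84375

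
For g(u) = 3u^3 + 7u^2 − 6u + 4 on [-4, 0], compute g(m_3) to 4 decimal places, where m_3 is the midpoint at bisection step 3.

-17.8750

midpoint -2: g = 20 > 0 → [-4, -2]
midpoint -3: g = 4 > 0 → [-4, -3]
midpoint -3.5: g = -17.875 < 0 → [-3.5, -3]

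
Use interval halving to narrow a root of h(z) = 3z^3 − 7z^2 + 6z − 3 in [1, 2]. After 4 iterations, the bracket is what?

midpoint 1.5: h = 0.375 > 0 → [1, 1.5]
midpoint 1.25: h = -0.578125 < 0 → [1.25, 1.5]
midpoint 1.375: h = -0.185547 < 0 → [1.375, 1.5]
midpoint 1.4375: h = 0.0715 > 0 → [1.375, 1.4375]

[1.375, 1.4375]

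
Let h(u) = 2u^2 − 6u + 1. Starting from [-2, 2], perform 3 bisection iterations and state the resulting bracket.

u = 0 gives h = 1, positive; keep [0, 2]
u = 1 gives h = -3, negative; keep [0, 1]
u = 0.5 gives h = -1.5, negative; keep [0, 0.5]

[0, 0.5]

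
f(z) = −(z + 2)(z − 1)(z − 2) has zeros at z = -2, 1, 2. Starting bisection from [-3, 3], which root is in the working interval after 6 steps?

f(0) = -4 < 0, so the root lies in [-3, 0]
f(-1.5) = -4.375 < 0, so the root lies in [-3, -1.5]
f(-2.25) = 3.453125 > 0, so the root lies in [-2.25, -1.5]
f(-1.875) = -1.3926 < 0, so the root lies in [-2.25, -1.875]
f(-2.0625) = 0.7776 > 0, so the root lies in [-2.0625, -1.875]
f(-1.96875) = -0.3682 < 0, so the root lies in [-2.0625, -1.96875]

-2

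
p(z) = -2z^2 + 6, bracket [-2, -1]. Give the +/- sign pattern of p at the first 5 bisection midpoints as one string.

z = -1.5 gives p = 1.5, positive; keep [-2, -1.5]
z = -1.75 gives p = -0.125, negative; keep [-1.75, -1.5]
z = -1.625 gives p = 0.71875, positive; keep [-1.75, -1.625]
z = -1.6875 gives p = 0.3047, positive; keep [-1.75, -1.6875]
z = -1.71875 gives p = 0.0918, positive; keep [-1.75, -1.71875]

+-+++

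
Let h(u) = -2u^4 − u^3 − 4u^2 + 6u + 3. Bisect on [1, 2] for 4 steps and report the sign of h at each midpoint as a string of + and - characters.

h(1.5) = -10.5 < 0, so the root lies in [1, 1.5]
h(1.25) = -2.585938 < 0, so the root lies in [1, 1.25]
h(1.125) = 0.060059 > 0, so the root lies in [1.125, 1.25]
h(1.1875) = -1.1673 < 0, so the root lies in [1.125, 1.1875]

--+-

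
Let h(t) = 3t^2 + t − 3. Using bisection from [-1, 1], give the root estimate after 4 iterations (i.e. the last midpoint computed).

t = 0 gives h = -3, negative; keep [0, 1]
t = 0.5 gives h = -1.75, negative; keep [0.5, 1]
t = 0.75 gives h = -0.5625, negative; keep [0.75, 1]
t = 0.875 gives h = 0.1719, positive; keep [0.75, 0.875]

0.875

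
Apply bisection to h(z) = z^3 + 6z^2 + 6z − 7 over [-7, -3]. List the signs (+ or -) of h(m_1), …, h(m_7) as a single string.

m = -5, h(m) = -12 (−); new bracket [-5, -3]
m = -4, h(m) = 1 (+); new bracket [-5, -4]
m = -4.5, h(m) = -3.625 (−); new bracket [-4.5, -4]
m = -4.25, h(m) = -0.8906 (−); new bracket [-4.25, -4]
m = -4.125, h(m) = 0.1543 (+); new bracket [-4.25, -4.125]
m = -4.1875, h(m) = -0.3425 (−); new bracket [-4.1875, -4.125]
m = -4.15625, h(m) = -0.0878 (−); new bracket [-4.15625, -4.125]

-+--+--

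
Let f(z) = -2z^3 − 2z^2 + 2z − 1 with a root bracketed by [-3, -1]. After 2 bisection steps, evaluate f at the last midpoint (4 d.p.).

f(-2) = 3 > 0, so the root lies in [-2, -1]
f(-1.5) = -1.75 < 0, so the root lies in [-2, -1.5]

-1.7500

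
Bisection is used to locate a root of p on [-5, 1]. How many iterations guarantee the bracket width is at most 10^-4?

Width after n steps is 6/2^n. Need 2^n ≥ 6/10^-4 = 60000.
2^15 = 32768 < 60000 ≤ 2^16 = 65536, so n = 16.

16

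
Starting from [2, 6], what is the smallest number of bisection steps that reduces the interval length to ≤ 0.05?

Width after n steps is 4/2^n. Need 2^n ≥ 4/0.05 = 80.
2^6 = 64 < 80 ≤ 2^7 = 128, so n = 7.

7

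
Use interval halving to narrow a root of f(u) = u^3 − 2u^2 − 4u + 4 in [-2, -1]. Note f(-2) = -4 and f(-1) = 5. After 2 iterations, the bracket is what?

m = -1.5, f(m) = 2.125 (+); new bracket [-2, -1.5]
m = -1.75, f(m) = -0.484375 (−); new bracket [-1.75, -1.5]

[-1.75, -1.5]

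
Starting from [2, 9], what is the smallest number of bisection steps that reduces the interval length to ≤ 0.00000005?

28

Width after n steps is 7/2^n. Need 2^n ≥ 7/0.00000005 = 140000000.
2^27 = 134217728 < 140000000 ≤ 2^28 = 268435456, so n = 28.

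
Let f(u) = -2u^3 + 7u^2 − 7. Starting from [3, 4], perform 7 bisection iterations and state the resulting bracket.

[3.140625, 3.1484375]

m = 3.5, f(m) = -7 (−); new bracket [3, 3.5]
m = 3.25, f(m) = -1.71875 (−); new bracket [3, 3.25]
m = 3.125, f(m) = 0.324219 (+); new bracket [3.125, 3.25]
m = 3.1875, f(m) = -0.6499 (−); new bracket [3.125, 3.1875]
m = 3.15625, f(m) = -0.1512 (−); new bracket [3.125, 3.15625]
m = 3.140625, f(m) = 0.0894 (+); new bracket [3.140625, 3.15625]
m = 3.1484375, f(m) = -0.0302 (−); new bracket [3.140625, 3.1484375]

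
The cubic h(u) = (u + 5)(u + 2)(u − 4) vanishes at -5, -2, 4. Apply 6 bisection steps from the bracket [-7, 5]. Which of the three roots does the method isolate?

m = -1, h(m) = -20 (−); new bracket [-1, 5]
m = 2, h(m) = -56 (−); new bracket [2, 5]
m = 3.5, h(m) = -23.375 (−); new bracket [3.5, 5]
m = 4.25, h(m) = 14.4531 (+); new bracket [3.5, 4.25]
m = 3.875, h(m) = -6.5176 (−); new bracket [3.875, 4.25]
m = 4.0625, h(m) = 3.4338 (+); new bracket [3.875, 4.0625]

4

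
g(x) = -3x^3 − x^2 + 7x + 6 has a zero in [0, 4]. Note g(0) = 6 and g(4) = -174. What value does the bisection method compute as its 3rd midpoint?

1.5

m = 2, g(m) = -8 (−); new bracket [0, 2]
m = 1, g(m) = 9 (+); new bracket [1, 2]
m = 1.5, g(m) = 4.125 (+); new bracket [1.5, 2]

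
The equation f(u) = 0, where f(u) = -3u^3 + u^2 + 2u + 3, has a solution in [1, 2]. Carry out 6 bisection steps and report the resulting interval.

m = 1.5, f(m) = -1.875 (−); new bracket [1, 1.5]
m = 1.25, f(m) = 1.203125 (+); new bracket [1.25, 1.5]
m = 1.375, f(m) = -0.158203 (−); new bracket [1.25, 1.375]
m = 1.3125, f(m) = 0.5647 (+); new bracket [1.3125, 1.375]
m = 1.34375, f(m) = 0.2141 (+); new bracket [1.34375, 1.375]
m = 1.359375, f(m) = 0.0307 (+); new bracket [1.359375, 1.375]

[1.359375, 1.375]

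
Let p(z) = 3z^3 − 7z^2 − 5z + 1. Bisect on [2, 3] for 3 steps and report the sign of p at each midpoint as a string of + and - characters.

midpoint 2.5: p = -8.375 < 0 → [2.5, 3]
midpoint 2.75: p = -3.296875 < 0 → [2.75, 3]
midpoint 2.875: p = 0.056641 > 0 → [2.75, 2.875]

--+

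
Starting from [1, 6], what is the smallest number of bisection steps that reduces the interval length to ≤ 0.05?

7

Width after n steps is 5/2^n. Need 2^n ≥ 5/0.05 = 100.
2^6 = 64 < 100 ≤ 2^7 = 128, so n = 7.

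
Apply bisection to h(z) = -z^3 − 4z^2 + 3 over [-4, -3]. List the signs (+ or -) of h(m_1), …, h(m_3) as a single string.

h(-3.5) = -3.125 < 0, so the root lies in [-4, -3.5]
h(-3.75) = -0.515625 < 0, so the root lies in [-4, -3.75]
h(-3.875) = 1.123047 > 0, so the root lies in [-3.875, -3.75]

--+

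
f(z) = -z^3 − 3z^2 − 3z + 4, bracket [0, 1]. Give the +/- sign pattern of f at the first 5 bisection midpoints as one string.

+-++-

z = 0.5 gives f = 1.625, positive; keep [0.5, 1]
z = 0.75 gives f = -0.359375, negative; keep [0.5, 0.75]
z = 0.625 gives f = 0.708984, positive; keep [0.625, 0.75]
z = 0.6875 gives f = 0.1946, positive; keep [0.6875, 0.75]
z = 0.71875 gives f = -0.0774, negative; keep [0.6875, 0.71875]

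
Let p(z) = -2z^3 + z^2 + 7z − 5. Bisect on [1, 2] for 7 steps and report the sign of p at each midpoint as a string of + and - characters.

+-++---

z = 1.5 gives p = 1, positive; keep [1.5, 2]
z = 1.75 gives p = -0.40625, negative; keep [1.5, 1.75]
z = 1.625 gives p = 0.433594, positive; keep [1.625, 1.75]
z = 1.6875 gives p = 0.0493, positive; keep [1.6875, 1.75]
z = 1.71875 gives p = -0.1694, negative; keep [1.6875, 1.71875]
z = 1.703125 gives p = -0.0578, negative; keep [1.6875, 1.703125]
z = 1.6953125 gives p = -0.0037, negative; keep [1.6875, 1.6953125]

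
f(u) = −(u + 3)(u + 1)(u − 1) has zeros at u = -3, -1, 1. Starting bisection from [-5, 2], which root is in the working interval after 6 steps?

u = -1.5 gives f = -1.875, negative; keep [-5, -1.5]
u = -3.25 gives f = 2.390625, positive; keep [-3.25, -1.5]
u = -2.375 gives f = -2.900391, negative; keep [-3.25, -2.375]
u = -2.8125 gives f = -1.2957, negative; keep [-3.25, -2.8125]
u = -3.03125 gives f = 0.2559, positive; keep [-3.03125, -2.8125]
u = -2.921875 gives f = -0.5889, negative; keep [-3.03125, -2.921875]

-3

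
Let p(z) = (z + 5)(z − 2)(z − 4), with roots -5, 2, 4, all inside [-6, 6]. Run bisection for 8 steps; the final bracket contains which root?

m = 0, p(m) = 40 (+); new bracket [-6, 0]
m = -3, p(m) = 70 (+); new bracket [-6, -3]
m = -4.5, p(m) = 27.625 (+); new bracket [-6, -4.5]
m = -5.25, p(m) = -16.7656 (−); new bracket [-5.25, -4.5]
m = -4.875, p(m) = 7.627 (+); new bracket [-5.25, -4.875]
m = -5.0625, p(m) = -4.0002 (−); new bracket [-5.0625, -4.875]
m = -4.96875, p(m) = 1.9532 (+); new bracket [-5.0625, -4.96875]
m = -5.015625, p(m) = -0.9883 (−); new bracket [-5.015625, -4.96875]

-5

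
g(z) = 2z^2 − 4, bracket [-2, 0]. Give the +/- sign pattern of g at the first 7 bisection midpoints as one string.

m = -1, g(m) = -2 (−); new bracket [-2, -1]
m = -1.5, g(m) = 0.5 (+); new bracket [-1.5, -1]
m = -1.25, g(m) = -0.875 (−); new bracket [-1.5, -1.25]
m = -1.375, g(m) = -0.2188 (−); new bracket [-1.5, -1.375]
m = -1.4375, g(m) = 0.1328 (+); new bracket [-1.4375, -1.375]
m = -1.40625, g(m) = -0.0449 (−); new bracket [-1.4375, -1.40625]
m = -1.421875, g(m) = 0.0435 (+); new bracket [-1.421875, -1.40625]

-+--+-+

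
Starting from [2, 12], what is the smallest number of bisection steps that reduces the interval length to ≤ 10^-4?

Width after n steps is 10/2^n. Need 2^n ≥ 10/10^-4 = 100000.
2^16 = 65536 < 100000 ≤ 2^17 = 131072, so n = 17.

17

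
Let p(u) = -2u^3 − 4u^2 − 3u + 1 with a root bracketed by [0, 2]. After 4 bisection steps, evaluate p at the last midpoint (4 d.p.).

0.5586

midpoint 1: p = -8 < 0 → [0, 1]
midpoint 0.5: p = -1.75 < 0 → [0, 0.5]
midpoint 0.25: p = -0.03125 < 0 → [0, 0.25]
midpoint 0.125: p = 0.5586 > 0 → [0.125, 0.25]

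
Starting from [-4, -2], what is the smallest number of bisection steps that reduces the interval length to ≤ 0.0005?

Width after n steps is 2/2^n. Need 2^n ≥ 2/0.0005 = 4000.
2^11 = 2048 < 4000 ≤ 2^12 = 4096, so n = 12.

12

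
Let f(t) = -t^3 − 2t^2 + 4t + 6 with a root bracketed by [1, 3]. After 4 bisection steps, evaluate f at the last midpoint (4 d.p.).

-0.1230

f(2) = -2 < 0, so the root lies in [1, 2]
f(1.5) = 4.125 > 0, so the root lies in [1.5, 2]
f(1.75) = 1.515625 > 0, so the root lies in [1.75, 2]
f(1.875) = -0.123 < 0, so the root lies in [1.75, 1.875]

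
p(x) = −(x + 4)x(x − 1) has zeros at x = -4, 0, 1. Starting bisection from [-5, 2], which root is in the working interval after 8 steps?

x = -1.5 gives p = -9.375, negative; keep [-5, -1.5]
x = -3.25 gives p = -10.359375, negative; keep [-5, -3.25]
x = -4.125 gives p = 2.642578, positive; keep [-4.125, -3.25]
x = -3.6875 gives p = -5.4016, negative; keep [-4.125, -3.6875]
x = -3.90625 gives p = -1.7967, negative; keep [-4.125, -3.90625]
x = -4.015625 gives p = 0.3147, positive; keep [-4.015625, -3.90625]
x = -3.9609375 gives p = -0.7676, negative; keep [-4.015625, -3.9609375]
x = -3.98828125 gives p = -0.2331, negative; keep [-4.015625, -3.98828125]

-4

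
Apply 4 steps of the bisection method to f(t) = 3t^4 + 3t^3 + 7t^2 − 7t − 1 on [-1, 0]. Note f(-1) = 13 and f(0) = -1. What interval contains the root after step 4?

[-0.1875, -0.125]

f(-0.5) = 4.0625 > 0, so the root lies in [-0.5, 0]
f(-0.25) = 1.152344 > 0, so the root lies in [-0.25, 0]
f(-0.125) = -0.020752 < 0, so the root lies in [-0.25, -0.125]
f(-0.1875) = 0.5425 > 0, so the root lies in [-0.1875, -0.125]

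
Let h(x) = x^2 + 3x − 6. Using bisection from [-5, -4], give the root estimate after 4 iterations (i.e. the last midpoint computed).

h(-4.5) = 0.75 > 0, so the root lies in [-4.5, -4]
h(-4.25) = -0.6875 < 0, so the root lies in [-4.5, -4.25]
h(-4.375) = 0.015625 > 0, so the root lies in [-4.375, -4.25]
h(-4.3125) = -0.3398 < 0, so the root lies in [-4.375, -4.3125]

-4.3125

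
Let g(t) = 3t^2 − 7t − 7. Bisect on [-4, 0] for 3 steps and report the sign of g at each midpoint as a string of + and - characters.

t = -2 gives g = 19, positive; keep [-2, 0]
t = -1 gives g = 3, positive; keep [-1, 0]
t = -0.5 gives g = -2.75, negative; keep [-1, -0.5]

++-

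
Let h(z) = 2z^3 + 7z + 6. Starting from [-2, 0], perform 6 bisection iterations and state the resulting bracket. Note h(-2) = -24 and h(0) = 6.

z = -1 gives h = -3, negative; keep [-1, 0]
z = -0.5 gives h = 2.25, positive; keep [-1, -0.5]
z = -0.75 gives h = -0.09375, negative; keep [-0.75, -0.5]
z = -0.625 gives h = 1.1367, positive; keep [-0.75, -0.625]
z = -0.6875 gives h = 0.5376, positive; keep [-0.75, -0.6875]
z = -0.71875 gives h = 0.2261, positive; keep [-0.75, -0.71875]

[-0.75, -0.71875]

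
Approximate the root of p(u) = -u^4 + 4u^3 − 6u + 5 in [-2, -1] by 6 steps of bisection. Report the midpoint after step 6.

m = -1.5, p(m) = -4.5625 (−); new bracket [-1.5, -1]
m = -1.25, p(m) = 2.246094 (+); new bracket [-1.5, -1.25]
m = -1.375, p(m) = -0.7229 (−); new bracket [-1.375, -1.25]
m = -1.3125, p(m) = 0.8635 (+); new bracket [-1.375, -1.3125]
m = -1.34375, p(m) = 0.0966 (+); new bracket [-1.375, -1.34375]
m = -1.359375, p(m) = -0.3064 (−); new bracket [-1.359375, -1.34375]

-1.359375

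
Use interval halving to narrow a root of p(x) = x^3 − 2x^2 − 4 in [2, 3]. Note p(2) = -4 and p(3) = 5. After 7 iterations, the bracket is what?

m = 2.5, p(m) = -0.875 (−); new bracket [2.5, 3]
m = 2.75, p(m) = 1.671875 (+); new bracket [2.5, 2.75]
m = 2.625, p(m) = 0.306641 (+); new bracket [2.5, 2.625]
m = 2.5625, p(m) = -0.3064 (−); new bracket [2.5625, 2.625]
m = 2.59375, p(m) = -0.0055 (−); new bracket [2.59375, 2.625]
m = 2.609375, p(m) = 0.1491 (+); new bracket [2.59375, 2.609375]
m = 2.6015625, p(m) = 0.0715 (+); new bracket [2.59375, 2.6015625]

[2.59375, 2.6015625]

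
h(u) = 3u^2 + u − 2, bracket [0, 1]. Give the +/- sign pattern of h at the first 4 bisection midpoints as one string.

midpoint 0.5: h = -0.75 < 0 → [0.5, 1]
midpoint 0.75: h = 0.4375 > 0 → [0.5, 0.75]
midpoint 0.625: h = -0.203125 < 0 → [0.625, 0.75]
midpoint 0.6875: h = 0.1055 > 0 → [0.625, 0.6875]

-+-+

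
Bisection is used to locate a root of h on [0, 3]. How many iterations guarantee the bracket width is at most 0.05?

6

Width after n steps is 3/2^n. Need 2^n ≥ 3/0.05 = 60.
2^5 = 32 < 60 ≤ 2^6 = 64, so n = 6.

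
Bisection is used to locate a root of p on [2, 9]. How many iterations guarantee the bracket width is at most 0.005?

11

Width after n steps is 7/2^n. Need 2^n ≥ 7/0.005 = 1400.
2^10 = 1024 < 1400 ≤ 2^11 = 2048, so n = 11.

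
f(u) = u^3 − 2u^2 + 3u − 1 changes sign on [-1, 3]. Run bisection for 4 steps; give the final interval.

midpoint 1: f = 1 > 0 → [-1, 1]
midpoint 0: f = -1 < 0 → [0, 1]
midpoint 0.5: f = 0.125 > 0 → [0, 0.5]
midpoint 0.25: f = -0.3594 < 0 → [0.25, 0.5]

[0.25, 0.5]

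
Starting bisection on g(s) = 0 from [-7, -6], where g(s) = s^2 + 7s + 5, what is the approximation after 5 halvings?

-6.21875

g(-6.5) = 1.75 > 0, so the root lies in [-6.5, -6]
g(-6.25) = 0.3125 > 0, so the root lies in [-6.25, -6]
g(-6.125) = -0.359375 < 0, so the root lies in [-6.25, -6.125]
g(-6.1875) = -0.0273 < 0, so the root lies in [-6.25, -6.1875]
g(-6.21875) = 0.1416 > 0, so the root lies in [-6.21875, -6.1875]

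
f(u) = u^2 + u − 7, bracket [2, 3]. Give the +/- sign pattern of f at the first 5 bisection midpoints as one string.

++--+

u = 2.5 gives f = 1.75, positive; keep [2, 2.5]
u = 2.25 gives f = 0.3125, positive; keep [2, 2.25]
u = 2.125 gives f = -0.359375, negative; keep [2.125, 2.25]
u = 2.1875 gives f = -0.0273, negative; keep [2.1875, 2.25]
u = 2.21875 gives f = 0.1416, positive; keep [2.1875, 2.21875]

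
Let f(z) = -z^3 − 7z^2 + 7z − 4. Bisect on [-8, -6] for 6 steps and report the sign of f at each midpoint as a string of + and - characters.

-----+

midpoint -7: f = -53 < 0 → [-8, -7]
midpoint -7.5: f = -28.375 < 0 → [-8, -7.5]
midpoint -7.75: f = -13.203125 < 0 → [-8, -7.75]
midpoint -7.875: f = -4.8613 < 0 → [-8, -7.875]
midpoint -7.9375: f = -0.4963 < 0 → [-8, -7.9375]
midpoint -7.96875: f = 1.7353 > 0 → [-7.96875, -7.9375]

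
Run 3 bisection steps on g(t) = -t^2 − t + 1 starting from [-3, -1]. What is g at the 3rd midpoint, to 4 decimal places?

-0.3125

m = -2, g(m) = -1 (−); new bracket [-2, -1]
m = -1.5, g(m) = 0.25 (+); new bracket [-2, -1.5]
m = -1.75, g(m) = -0.3125 (−); new bracket [-1.75, -1.5]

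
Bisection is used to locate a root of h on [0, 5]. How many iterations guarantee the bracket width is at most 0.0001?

16

Width after n steps is 5/2^n. Need 2^n ≥ 5/0.0001 = 50000.
2^15 = 32768 < 50000 ≤ 2^16 = 65536, so n = 16.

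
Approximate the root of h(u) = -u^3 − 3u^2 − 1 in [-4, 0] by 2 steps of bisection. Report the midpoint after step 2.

u = -2 gives h = -5, negative; keep [-4, -2]
u = -3 gives h = -1, negative; keep [-4, -3]

-3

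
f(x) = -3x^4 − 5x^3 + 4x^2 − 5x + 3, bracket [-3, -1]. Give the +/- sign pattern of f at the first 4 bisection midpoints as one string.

midpoint -2: f = 21 > 0 → [-3, -2]
midpoint -2.5: f = 1.4375 > 0 → [-3, -2.5]
midpoint -2.75: f = -20.589844 < 0 → [-2.75, -2.5]
midpoint -2.625: f = -8.3152 < 0 → [-2.625, -2.5]

++--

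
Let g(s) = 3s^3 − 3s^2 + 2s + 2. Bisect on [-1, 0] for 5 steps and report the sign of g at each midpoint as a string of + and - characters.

-++++

m = -0.5, g(m) = -0.125 (−); new bracket [-0.5, 0]
m = -0.25, g(m) = 1.265625 (+); new bracket [-0.5, -0.25]
m = -0.375, g(m) = 0.669922 (+); new bracket [-0.5, -0.375]
m = -0.4375, g(m) = 0.2996 (+); new bracket [-0.5, -0.4375]
m = -0.46875, g(m) = 0.0943 (+); new bracket [-0.5, -0.46875]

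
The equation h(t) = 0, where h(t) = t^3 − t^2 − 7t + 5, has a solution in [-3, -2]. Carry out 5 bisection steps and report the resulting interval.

t = -2.5 gives h = 0.625, positive; keep [-3, -2.5]
t = -2.75 gives h = -4.109375, negative; keep [-2.75, -2.5]
t = -2.625 gives h = -1.603516, negative; keep [-2.625, -2.5]
t = -2.5625 gives h = -0.4553, negative; keep [-2.5625, -2.5]
t = -2.53125 gives h = 0.0932, positive; keep [-2.5625, -2.53125]

[-2.5625, -2.53125]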